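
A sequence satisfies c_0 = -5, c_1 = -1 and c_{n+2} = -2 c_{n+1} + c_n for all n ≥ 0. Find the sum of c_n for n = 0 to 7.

120

c_2 = -2·(-1) + (-5) = -3
c_3 = -2·(-3) + (-1) = 5
c_4 = -2·5 + (-3) = -13
c_5 = -2·(-13) + 5 = 31
c_6 = -2·31 + (-13) = -75
c_7 = -2·(-75) + 31 = 181
Sum = (-5) + (-1) + (-3) + 5 + (-13) + 31 + (-75) + 181 = 120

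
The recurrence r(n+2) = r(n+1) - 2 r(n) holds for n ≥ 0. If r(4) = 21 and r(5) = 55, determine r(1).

-1

Rearranging, r(n-2) = (r(n) - r(n-1)) / -2.
r(3) = (55 - 21) / -2 = 34/-2 = -17
r(2) = (21 - (-17)) / -2 = 38/-2 = -19
r(1) = (-17 - (-19)) / -2 = 2/-2 = -1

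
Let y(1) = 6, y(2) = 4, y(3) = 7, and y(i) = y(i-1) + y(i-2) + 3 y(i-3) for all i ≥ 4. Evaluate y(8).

475

y(4) = 7 + 4 + 3·6 = 29
y(5) = 29 + 7 + 3·4 = 48
y(6) = 48 + 29 + 3·7 = 98
y(7) = 98 + 48 + 3·29 = 233
y(8) = 233 + 98 + 3·48 = 475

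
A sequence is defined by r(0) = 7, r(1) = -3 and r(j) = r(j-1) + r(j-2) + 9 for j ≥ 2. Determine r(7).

197

r(2) = (-3) + 7 + 9 = 13
r(3) = 13 + (-3) + 9 = 19
r(4) = 19 + 13 + 9 = 41
r(5) = 41 + 19 + 9 = 69
r(6) = 69 + 41 + 9 = 119
r(7) = 119 + 69 + 9 = 197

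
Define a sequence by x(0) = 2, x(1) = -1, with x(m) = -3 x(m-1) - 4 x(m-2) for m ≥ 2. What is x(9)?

-829

x(2) = -3*(-1) - 4*2 = -5
x(3) = -3*(-5) - 4*(-1) = 19
x(4) = -3*19 - 4*(-5) = -37
x(5) = -3*(-37) - 4*19 = 35
x(6) = -3*35 - 4*(-37) = 43
x(7) = -3*43 - 4*35 = -269
x(8) = -3*(-269) - 4*43 = 635
x(9) = -3*635 - 4*(-269) = -829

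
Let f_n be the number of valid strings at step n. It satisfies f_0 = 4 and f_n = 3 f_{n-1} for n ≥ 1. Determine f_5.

972

f_1 = 3*4 = 12
f_2 = 3*12 = 36
f_3 = 3*36 = 108
f_4 = 3*108 = 324
f_5 = 3*324 = 972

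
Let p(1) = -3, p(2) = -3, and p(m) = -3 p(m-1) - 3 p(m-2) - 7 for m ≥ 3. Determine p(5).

p(3) = -3(-3) - 3(-3) - 7 = 11
p(4) = -3(11) - 3(-3) - 7 = -31
p(5) = -3(-31) - 3(11) - 7 = 53

53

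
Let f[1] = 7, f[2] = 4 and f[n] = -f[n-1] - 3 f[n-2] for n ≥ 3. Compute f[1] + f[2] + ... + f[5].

f[3] = -4 - 3*7 = -25
f[4] = -(-25) - 3*4 = 13
f[5] = -13 - 3*(-25) = 62
Sum = 7 + 4 + (-25) + 13 + 62 = 61

61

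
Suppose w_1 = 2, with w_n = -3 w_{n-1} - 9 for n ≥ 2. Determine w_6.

w_2 = -3·2 - 9 = -15
w_3 = -3·(-15) - 9 = 36
w_4 = -3·36 - 9 = -117
w_5 = -3·(-117) - 9 = 342
w_6 = -3·342 - 9 = -1035

-1035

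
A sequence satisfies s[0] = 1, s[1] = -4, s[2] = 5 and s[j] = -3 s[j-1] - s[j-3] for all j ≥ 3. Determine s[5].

-161

s[3] = -3·5 - 1 = -16
s[4] = -3·(-16) - (-4) = 52
s[5] = -3·52 - 5 = -161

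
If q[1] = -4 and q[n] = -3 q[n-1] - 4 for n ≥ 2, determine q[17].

The fixed point is -4/(1 + 3) = -1, so q[n] + 1 = -3(q[n-1] + 1).
Hence q[n] = -3·(-3)^{n-1} - 1.
q[17] = -3·(-3)^{16} - 1 = -3·43046721 - 1 = -129140164.

-129140164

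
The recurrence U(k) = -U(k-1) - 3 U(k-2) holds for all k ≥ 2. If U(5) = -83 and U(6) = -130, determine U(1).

7

Rearranging, U(k-2) = (U(k) + U(k-1)) / -3.
U(4) = (-130 + (-83)) / -3 = -213/-3 = 71
U(3) = (-83 + 71) / -3 = -12/-3 = 4
U(2) = (71 + 4) / -3 = 75/-3 = -25
U(1) = (4 + (-25)) / -3 = -21/-3 = 7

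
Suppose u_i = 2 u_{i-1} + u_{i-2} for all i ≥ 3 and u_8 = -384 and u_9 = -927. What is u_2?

-6

Rearranging, u_{i-2} = u_i - 2 u_{i-1}.
u_7 = -927 - 2·(-384) = -159
u_6 = -384 - 2·(-159) = -66
u_5 = -159 - 2·(-66) = -27
u_4 = -66 - 2·(-27) = -12
u_3 = -27 - 2·(-12) = -3
u_2 = -12 - 2·(-3) = -6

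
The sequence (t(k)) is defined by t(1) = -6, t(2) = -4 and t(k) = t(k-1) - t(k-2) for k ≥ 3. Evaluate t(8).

-4

t(3) = (-4) - (-6) = 2
t(4) = 2 - (-4) = 6
t(5) = 6 - 2 = 4
t(6) = 4 - 6 = -2
t(7) = (-2) - 4 = -6
t(8) = (-6) - (-2) = -4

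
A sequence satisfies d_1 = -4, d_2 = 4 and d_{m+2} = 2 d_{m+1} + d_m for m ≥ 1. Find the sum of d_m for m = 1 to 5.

44

d_3 = 2(4) + (-4) = 4
d_4 = 2(4) + 4 = 12
d_5 = 2(12) + 4 = 28
Sum = (-4) + 4 + 4 + 12 + 28 = 44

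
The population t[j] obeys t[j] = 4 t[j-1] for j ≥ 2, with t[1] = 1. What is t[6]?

1024

t[2] = 4·1 = 4
t[3] = 4·4 = 16
t[4] = 4·16 = 64
t[5] = 4·64 = 256
t[6] = 4·256 = 1024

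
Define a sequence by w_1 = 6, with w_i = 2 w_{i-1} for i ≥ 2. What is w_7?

w_2 = 2(6) = 12
w_3 = 2(12) = 24
w_4 = 2(24) = 48
w_5 = 2(48) = 96
w_6 = 2(96) = 192
w_7 = 2(192) = 384

384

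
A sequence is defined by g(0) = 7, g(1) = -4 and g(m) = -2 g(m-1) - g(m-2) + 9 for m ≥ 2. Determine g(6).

16

g(2) = -2*(-4) - 7 + 9 = 10
g(3) = -2*10 - (-4) + 9 = -7
g(4) = -2*(-7) - 10 + 9 = 13
g(5) = -2*13 - (-7) + 9 = -10
g(6) = -2*(-10) - 13 + 9 = 16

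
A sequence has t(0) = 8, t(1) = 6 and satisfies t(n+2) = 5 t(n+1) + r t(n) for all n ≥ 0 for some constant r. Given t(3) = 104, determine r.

t(2) = 30 + 8r
t(3) = 150 + 46r
So 150 + 46r = 104, giving r = -1.

-1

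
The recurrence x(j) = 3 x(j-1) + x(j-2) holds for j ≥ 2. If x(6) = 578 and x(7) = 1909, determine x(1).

1

Rearranging, x(j-2) = x(j) - 3 x(j-1).
x(5) = 1909 - 3·578 = 175
x(4) = 578 - 3·175 = 53
x(3) = 175 - 3·53 = 16
x(2) = 53 - 3·16 = 5
x(1) = 16 - 3·5 = 1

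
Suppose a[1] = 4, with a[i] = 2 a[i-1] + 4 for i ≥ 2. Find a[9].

a[2] = 2*4 + 4 = 12
a[3] = 2*12 + 4 = 28
a[4] = 2*28 + 4 = 60
a[5] = 2*60 + 4 = 124
a[6] = 2*124 + 4 = 252
a[7] = 2*252 + 4 = 508
a[8] = 2*508 + 4 = 1020
a[9] = 2*1020 + 4 = 2044

2044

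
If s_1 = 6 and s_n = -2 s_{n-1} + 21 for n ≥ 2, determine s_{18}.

131079

The fixed point is 21/(1 + 2) = 7, so s_n - 7 = -2(s_{n-1} - 7).
Hence s_n = -1·(-2)^{n-1} + 7.
s_{18} = -1·(-2)^{17} + 7 = -1·-131072 + 7 = 131079.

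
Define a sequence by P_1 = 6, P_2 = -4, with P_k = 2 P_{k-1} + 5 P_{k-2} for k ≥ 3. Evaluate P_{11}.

P_3 = 2·(-4) + 5·6 = 22
P_4 = 2·22 + 5·(-4) = 24
P_5 = 2·24 + 5·22 = 158
P_6 = 2·158 + 5·24 = 436
P_7 = 2·436 + 5·158 = 1662
P_8 = 2·1662 + 5·436 = 5504
P_9 = 2·5504 + 5·1662 = 19318
P_{10} = 2·19318 + 5·5504 = 66156
P_{11} = 2·66156 + 5·19318 = 228902

228902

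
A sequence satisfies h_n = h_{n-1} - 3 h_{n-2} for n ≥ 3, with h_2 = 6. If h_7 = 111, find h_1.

-5

Let h_1 = v.
h_3 = 6 - 3v
h_4 = -12 - 3v
h_5 = -30 + 6v
h_6 = 6 + 15v
h_7 = 96 - 3v
So 96 - 3v = 111, giving v = -5.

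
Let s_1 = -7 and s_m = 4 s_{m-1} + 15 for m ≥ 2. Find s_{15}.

-536870917

The fixed point is 15/(1 - 4) = -5, so s_m + 5 = 4(s_{m-1} + 5).
Hence s_m = -2·4^{m-1} - 5.
s_{15} = -2·4^{14} - 5 = -2·268435456 - 5 = -536870917.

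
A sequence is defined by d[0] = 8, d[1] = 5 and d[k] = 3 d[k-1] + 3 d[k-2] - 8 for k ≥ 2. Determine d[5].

1447

d[2] = 3*5 + 3*8 - 8 = 31
d[3] = 3*31 + 3*5 - 8 = 100
d[4] = 3*100 + 3*31 - 8 = 385
d[5] = 3*385 + 3*100 - 8 = 1447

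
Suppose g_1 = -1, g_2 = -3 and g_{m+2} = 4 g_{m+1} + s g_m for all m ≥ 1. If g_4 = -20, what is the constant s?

g_3 = -12 - s
g_4 = -48 - 7s
So -48 - 7s = -20, giving s = -4.

-4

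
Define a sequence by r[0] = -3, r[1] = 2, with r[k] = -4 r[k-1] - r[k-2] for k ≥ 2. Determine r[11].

r[2] = -4*2 - (-3) = -5
r[3] = -4*(-5) - 2 = 18
r[4] = -4*18 - (-5) = -67
r[5] = -4*(-67) - 18 = 250
r[6] = -4*250 - (-67) = -933
r[7] = -4*(-933) - 250 = 3482
r[8] = -4*3482 - (-933) = -12995
r[9] = -4*(-12995) - 3482 = 48498
r[10] = -4*48498 - (-12995) = -180997
r[11] = -4*(-180997) - 48498 = 675490

675490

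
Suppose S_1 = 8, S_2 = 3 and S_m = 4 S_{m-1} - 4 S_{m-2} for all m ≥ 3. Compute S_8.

-4800

S_3 = 4(3) - 4(8) = -20
S_4 = 4(-20) - 4(3) = -92
S_5 = 4(-92) - 4(-20) = -288
S_6 = 4(-288) - 4(-92) = -784
S_7 = 4(-784) - 4(-288) = -1984
S_8 = 4(-1984) - 4(-784) = -4800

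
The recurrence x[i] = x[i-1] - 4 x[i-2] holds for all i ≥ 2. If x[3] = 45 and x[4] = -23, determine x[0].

-6

Rearranging, x[i-2] = (x[i] - x[i-1]) / -4.
x[2] = (-23 - 45) / -4 = -68/-4 = 17
x[1] = (45 - 17) / -4 = 28/-4 = -7
x[0] = (17 - (-7)) / -4 = 24/-4 = -6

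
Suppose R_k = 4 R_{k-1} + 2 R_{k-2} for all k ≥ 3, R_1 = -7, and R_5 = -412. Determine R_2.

Let R_2 = x.
R_3 = -14 + 4x
R_4 = -56 + 18x
R_5 = -252 + 80x
So -252 + 80x = -412, giving x = -2.

-2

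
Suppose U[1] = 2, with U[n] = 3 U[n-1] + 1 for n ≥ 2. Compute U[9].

U[2] = 3(2) + 1 = 7
U[3] = 3(7) + 1 = 22
U[4] = 3(22) + 1 = 67
U[5] = 3(67) + 1 = 202
U[6] = 3(202) + 1 = 607
U[7] = 3(607) + 1 = 1822
U[8] = 3(1822) + 1 = 5467
U[9] = 3(5467) + 1 = 16402

16402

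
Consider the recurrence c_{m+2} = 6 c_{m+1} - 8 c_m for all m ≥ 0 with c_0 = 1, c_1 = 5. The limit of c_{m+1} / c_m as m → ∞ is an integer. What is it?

4

The characteristic equation is r^2 - 6r + 8 = 0, which factors as (r - 4)(r - 2) = 0.
So the roots are 4 and 2. Since |4| > |2| and the coefficient of 4^m is non-zero, the ratio tends to 4.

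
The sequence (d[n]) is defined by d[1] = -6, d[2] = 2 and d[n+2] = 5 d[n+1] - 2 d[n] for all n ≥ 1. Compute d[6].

2218

d[3] = 5*2 - 2*(-6) = 22
d[4] = 5*22 - 2*2 = 106
d[5] = 5*106 - 2*22 = 486
d[6] = 5*486 - 2*106 = 2218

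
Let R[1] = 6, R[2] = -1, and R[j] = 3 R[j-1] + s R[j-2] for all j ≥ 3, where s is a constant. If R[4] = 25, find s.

2

R[3] = -3 + 6s
R[4] = -9 + 17s
So -9 + 17s = 25, giving s = 2.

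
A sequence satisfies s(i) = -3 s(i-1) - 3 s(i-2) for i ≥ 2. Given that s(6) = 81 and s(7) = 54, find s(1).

-2

Rearranging, s(i-2) = (s(i) + 3 s(i-1)) / -3.
s(5) = (54 + 3·81) / -3 = 297/-3 = -99
s(4) = (81 + 3·(-99)) / -3 = -216/-3 = 72
s(3) = (-99 + 3·72) / -3 = 117/-3 = -39
s(2) = (72 + 3·(-39)) / -3 = -45/-3 = 15
s(1) = (-39 + 3·15) / -3 = 6/-3 = -2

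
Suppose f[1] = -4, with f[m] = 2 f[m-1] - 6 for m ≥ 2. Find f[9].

f[2] = 2·(-4) - 6 = -14
f[3] = 2·(-14) - 6 = -34
f[4] = 2·(-34) - 6 = -74
f[5] = 2·(-74) - 6 = -154
f[6] = 2·(-154) - 6 = -314
f[7] = 2·(-314) - 6 = -634
f[8] = 2·(-634) - 6 = -1274
f[9] = 2·(-1274) - 6 = -2554

-2554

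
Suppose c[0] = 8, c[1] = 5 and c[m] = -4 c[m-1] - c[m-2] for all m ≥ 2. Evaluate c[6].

c[2] = -4·5 - 8 = -28
c[3] = -4·(-28) - 5 = 107
c[4] = -4·107 - (-28) = -400
c[5] = -4·(-400) - 107 = 1493
c[6] = -4·1493 - (-400) = -5572

-5572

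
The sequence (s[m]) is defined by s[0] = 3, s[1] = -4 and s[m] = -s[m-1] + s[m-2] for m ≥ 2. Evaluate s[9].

-199

s[2] = -(-4) + 3 = 7
s[3] = -7 + (-4) = -11
s[4] = -(-11) + 7 = 18
s[5] = -18 + (-11) = -29
s[6] = -(-29) + 18 = 47
s[7] = -47 + (-29) = -76
s[8] = -(-76) + 47 = 123
s[9] = -123 + (-76) = -199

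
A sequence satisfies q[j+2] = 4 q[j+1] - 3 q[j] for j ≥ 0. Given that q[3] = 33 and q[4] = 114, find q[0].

-6

Rearranging, q[j-2] = (q[j] - 4 q[j-1]) / -3.
q[2] = (114 - 4·33) / -3 = -18/-3 = 6
q[1] = (33 - 4·6) / -3 = 9/-3 = -3
q[0] = (6 - 4·(-3)) / -3 = 18/-3 = -6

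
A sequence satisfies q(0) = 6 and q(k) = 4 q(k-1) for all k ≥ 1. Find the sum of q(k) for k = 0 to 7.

131070

q(1) = 4·6 = 24
q(2) = 4·24 = 96
q(3) = 4·96 = 384
q(4) = 4·384 = 1536
q(5) = 4·1536 = 6144
q(6) = 4·6144 = 24576
q(7) = 4·24576 = 98304
Sum = 6 + 24 + 96 + 384 + 1536 + 6144 + 24576 + 98304 = 131070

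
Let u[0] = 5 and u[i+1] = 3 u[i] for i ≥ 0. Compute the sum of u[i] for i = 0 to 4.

605

u[1] = 3·5 = 15
u[2] = 3·15 = 45
u[3] = 3·45 = 135
u[4] = 3·135 = 405
Sum = 5 + 15 + 45 + 135 + 405 = 605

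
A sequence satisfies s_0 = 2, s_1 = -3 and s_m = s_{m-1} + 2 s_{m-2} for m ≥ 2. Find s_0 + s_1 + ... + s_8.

s_2 = (-3) + 2·2 = 1
s_3 = 1 + 2·(-3) = -5
s_4 = (-5) + 2·1 = -3
s_5 = (-3) + 2·(-5) = -13
s_6 = (-13) + 2·(-3) = -19
s_7 = (-19) + 2·(-13) = -45
s_8 = (-45) + 2·(-19) = -83
Sum = 2 + (-3) + 1 + (-5) + (-3) + (-13) + (-19) + (-45) + (-83) = -168

-168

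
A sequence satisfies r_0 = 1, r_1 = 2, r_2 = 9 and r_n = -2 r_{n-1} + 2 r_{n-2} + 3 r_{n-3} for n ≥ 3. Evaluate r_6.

233

r_3 = -2·9 + 2·2 + 3·1 = -11
r_4 = -2·(-11) + 2·9 + 3·2 = 46
r_5 = -2·46 + 2·(-11) + 3·9 = -87
r_6 = -2·(-87) + 2·46 + 3·(-11) = 233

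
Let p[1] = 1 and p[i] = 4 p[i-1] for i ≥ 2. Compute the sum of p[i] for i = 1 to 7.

5461

p[2] = 4*1 = 4
p[3] = 4*4 = 16
p[4] = 4*16 = 64
p[5] = 4*64 = 256
p[6] = 4*256 = 1024
p[7] = 4*1024 = 4096
Sum = 1 + 4 + 16 + 64 + 256 + 1024 + 4096 = 5461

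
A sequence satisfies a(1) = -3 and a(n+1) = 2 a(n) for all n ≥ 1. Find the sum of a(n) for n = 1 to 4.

a(2) = 2*(-3) = -6
a(3) = 2*(-6) = -12
a(4) = 2*(-12) = -24
Sum = (-3) + (-6) + (-12) + (-24) = -45

-45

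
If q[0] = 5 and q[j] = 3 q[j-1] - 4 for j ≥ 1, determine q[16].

The fixed point is -4/(1 - 3) = 2, so q[j] - 2 = 3(q[j-1] - 2).
Hence q[j] = 3·3^j + 2.
q[16] = 3·3^{16} + 2 = 3·43046721 + 2 = 129140165.

129140165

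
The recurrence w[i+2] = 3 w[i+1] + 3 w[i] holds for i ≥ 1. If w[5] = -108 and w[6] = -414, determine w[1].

2

Rearranging, w[i-2] = (w[i] - 3 w[i-1]) / 3.
w[4] = (-414 - 3·(-108)) / 3 = -90/3 = -30
w[3] = (-108 - 3·(-30)) / 3 = -18/3 = -6
w[2] = (-30 - 3·(-6)) / 3 = -12/3 = -4
w[1] = (-6 - 3·(-4)) / 3 = 6/3 = 2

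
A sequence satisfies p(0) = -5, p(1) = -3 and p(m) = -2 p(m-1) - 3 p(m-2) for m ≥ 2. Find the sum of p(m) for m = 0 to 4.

p(2) = -2·(-3) - 3·(-5) = 21
p(3) = -2·21 - 3·(-3) = -33
p(4) = -2·(-33) - 3·21 = 3
Sum = (-5) + (-3) + 21 + (-33) + 3 = -17

-17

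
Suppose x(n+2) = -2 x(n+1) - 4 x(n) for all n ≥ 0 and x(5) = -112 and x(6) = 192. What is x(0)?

3

Rearranging, x(n-2) = (x(n) + 2 x(n-1)) / -4.
x(4) = (192 + 2·(-112)) / -4 = -32/-4 = 8
x(3) = (-112 + 2·8) / -4 = -96/-4 = 24
x(2) = (8 + 2·24) / -4 = 56/-4 = -14
x(1) = (24 + 2·(-14)) / -4 = -4/-4 = 1
x(0) = (-14 + 2·1) / -4 = -12/-4 = 3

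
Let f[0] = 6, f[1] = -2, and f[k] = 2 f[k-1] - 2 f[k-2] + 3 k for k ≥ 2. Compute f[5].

65

f[2] = 2·(-2) - 2·6 + 6 = -10
f[3] = 2·(-10) - 2·(-2) + 9 = -7
f[4] = 2·(-7) - 2·(-10) + 12 = 18
f[5] = 2·18 - 2·(-7) + 15 = 65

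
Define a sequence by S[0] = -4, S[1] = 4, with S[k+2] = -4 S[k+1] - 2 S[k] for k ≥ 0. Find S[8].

S[2] = -4*4 - 2*(-4) = -8
S[3] = -4*(-8) - 2*4 = 24
S[4] = -4*24 - 2*(-8) = -80
S[5] = -4*(-80) - 2*24 = 272
S[6] = -4*272 - 2*(-80) = -928
S[7] = -4*(-928) - 2*272 = 3168
S[8] = -4*3168 - 2*(-928) = -10816

-10816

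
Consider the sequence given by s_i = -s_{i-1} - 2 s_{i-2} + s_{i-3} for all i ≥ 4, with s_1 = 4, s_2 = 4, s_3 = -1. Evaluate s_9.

-4

s_4 = -(-1) - 2·4 + 4 = -3
s_5 = -(-3) - 2·(-1) + 4 = 9
s_6 = -9 - 2·(-3) + (-1) = -4
s_7 = -(-4) - 2·9 + (-3) = -17
s_8 = -(-17) - 2·(-4) + 9 = 34
s_9 = -34 - 2·(-17) + (-4) = -4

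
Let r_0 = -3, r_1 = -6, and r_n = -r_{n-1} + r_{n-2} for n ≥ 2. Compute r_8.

r_2 = -(-6) + (-3) = 3
r_3 = -3 + (-6) = -9
r_4 = -(-9) + 3 = 12
r_5 = -12 + (-9) = -21
r_6 = -(-21) + 12 = 33
r_7 = -33 + (-21) = -54
r_8 = -(-54) + 33 = 87

87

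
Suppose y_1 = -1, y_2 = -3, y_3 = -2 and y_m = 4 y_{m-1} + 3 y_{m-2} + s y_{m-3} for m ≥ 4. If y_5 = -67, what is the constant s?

y_4 = -17 - s
y_5 = -74 - 7s
So -74 - 7s = -67, giving s = -1.

-1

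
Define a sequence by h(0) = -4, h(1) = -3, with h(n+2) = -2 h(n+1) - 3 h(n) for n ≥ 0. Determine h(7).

81

h(2) = -2·(-3) - 3·(-4) = 18
h(3) = -2·18 - 3·(-3) = -27
h(4) = -2·(-27) - 3·18 = 0
h(5) = -2·0 - 3·(-27) = 81
h(6) = -2·81 - 3·0 = -162
h(7) = -2·(-162) - 3·81 = 81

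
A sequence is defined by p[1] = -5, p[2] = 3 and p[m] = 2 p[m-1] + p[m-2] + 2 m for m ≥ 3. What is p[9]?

2507

p[3] = 2*3 + (-5) + 6 = 7
p[4] = 2*7 + 3 + 8 = 25
p[5] = 2*25 + 7 + 10 = 67
p[6] = 2*67 + 25 + 12 = 171
p[7] = 2*171 + 67 + 14 = 423
p[8] = 2*423 + 171 + 16 = 1033
p[9] = 2*1033 + 423 + 18 = 2507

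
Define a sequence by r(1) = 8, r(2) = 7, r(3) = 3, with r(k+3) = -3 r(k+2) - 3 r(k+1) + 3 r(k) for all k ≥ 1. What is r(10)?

r(4) = -3*3 - 3*7 + 3*8 = -6
r(5) = -3*(-6) - 3*3 + 3*7 = 30
r(6) = -3*30 - 3*(-6) + 3*3 = -63
r(7) = -3*(-63) - 3*30 + 3*(-6) = 81
r(8) = -3*81 - 3*(-63) + 3*30 = 36
r(9) = -3*36 - 3*81 + 3*(-63) = -540
r(10) = -3*(-540) - 3*36 + 3*81 = 1755

1755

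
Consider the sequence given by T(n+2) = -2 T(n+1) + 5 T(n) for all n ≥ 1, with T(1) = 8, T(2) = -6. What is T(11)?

856932

T(3) = -2*(-6) + 5*8 = 52
T(4) = -2*52 + 5*(-6) = -134
T(5) = -2*(-134) + 5*52 = 528
T(6) = -2*528 + 5*(-134) = -1726
T(7) = -2*(-1726) + 5*528 = 6092
T(8) = -2*6092 + 5*(-1726) = -20814
T(9) = -2*(-20814) + 5*6092 = 72088
T(10) = -2*72088 + 5*(-20814) = -248246
T(11) = -2*(-248246) + 5*72088 = 856932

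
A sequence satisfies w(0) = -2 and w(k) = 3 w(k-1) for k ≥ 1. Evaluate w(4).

w(1) = 3*(-2) = -6
w(2) = 3*(-6) = -18
w(3) = 3*(-18) = -54
w(4) = 3*(-54) = -162

-162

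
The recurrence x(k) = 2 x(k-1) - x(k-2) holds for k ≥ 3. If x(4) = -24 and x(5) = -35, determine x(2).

-2

Rearranging, x(k-2) = -(x(k) - 2 x(k-1)).
x(3) = -(-35 - 2·(-24)) = -13
x(2) = -(-24 - 2·(-13)) = -2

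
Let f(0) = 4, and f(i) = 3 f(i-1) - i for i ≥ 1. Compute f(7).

f(1) = 3·4 - 1 = 11
f(2) = 3·11 - 2 = 31
f(3) = 3·31 - 3 = 90
f(4) = 3·90 - 4 = 266
f(5) = 3·266 - 5 = 793
f(6) = 3·793 - 6 = 2373
f(7) = 3·2373 - 7 = 7112

7112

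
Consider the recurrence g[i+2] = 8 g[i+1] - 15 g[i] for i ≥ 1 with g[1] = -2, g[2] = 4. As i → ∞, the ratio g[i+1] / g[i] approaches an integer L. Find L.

5

The characteristic equation is r^2 - 8r + 15 = 0, which factors as (r - 5)(r - 3) = 0.
So the roots are 5 and 3. Since |5| > |3| and the coefficient of 5^i is non-zero, the ratio tends to 5.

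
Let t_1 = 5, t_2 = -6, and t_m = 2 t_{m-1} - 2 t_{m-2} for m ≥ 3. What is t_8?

t_3 = 2(-6) - 2(5) = -22
t_4 = 2(-22) - 2(-6) = -32
t_5 = 2(-32) - 2(-22) = -20
t_6 = 2(-20) - 2(-32) = 24
t_7 = 2(24) - 2(-20) = 88
t_8 = 2(88) - 2(24) = 128

128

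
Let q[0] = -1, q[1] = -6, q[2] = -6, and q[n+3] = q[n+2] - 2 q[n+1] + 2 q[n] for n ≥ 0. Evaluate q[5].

-16

q[3] = (-6) - 2*(-6) + 2*(-1) = 4
q[4] = 4 - 2*(-6) + 2*(-6) = 4
q[5] = 4 - 2*4 + 2*(-6) = -16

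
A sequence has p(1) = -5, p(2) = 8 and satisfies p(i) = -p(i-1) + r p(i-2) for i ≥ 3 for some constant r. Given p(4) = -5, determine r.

-1

p(3) = -8 - 5r
p(4) = 8 + 13r
So 8 + 13r = -5, giving r = -1.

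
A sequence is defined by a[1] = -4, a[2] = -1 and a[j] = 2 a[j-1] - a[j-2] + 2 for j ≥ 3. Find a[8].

a[3] = 2·(-1) - (-4) + 2 = 4
a[4] = 2·4 - (-1) + 2 = 11
a[5] = 2·11 - 4 + 2 = 20
a[6] = 2·20 - 11 + 2 = 31
a[7] = 2·31 - 20 + 2 = 44
a[8] = 2·44 - 31 + 2 = 59

59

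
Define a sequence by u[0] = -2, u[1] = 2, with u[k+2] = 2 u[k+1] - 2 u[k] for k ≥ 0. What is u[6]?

-32

u[2] = 2(2) - 2(-2) = 8
u[3] = 2(8) - 2(2) = 12
u[4] = 2(12) - 2(8) = 8
u[5] = 2(8) - 2(12) = -8
u[6] = 2(-8) - 2(8) = -32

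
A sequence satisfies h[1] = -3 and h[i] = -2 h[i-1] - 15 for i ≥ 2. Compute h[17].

131067

The fixed point is -15/(1 + 2) = -5, so h[i] + 5 = -2(h[i-1] + 5).
Hence h[i] = 2·(-2)^{i-1} - 5.
h[17] = 2·(-2)^{16} - 5 = 2·65536 - 5 = 131067.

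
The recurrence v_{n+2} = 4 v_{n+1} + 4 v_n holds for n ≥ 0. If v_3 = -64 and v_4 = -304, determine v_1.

Rearranging, v_{n-2} = (v_n - 4 v_{n-1}) / 4.
v_2 = (-304 - 4·(-64)) / 4 = -48/4 = -12
v_1 = (-64 - 4·(-12)) / 4 = -16/4 = -4

-4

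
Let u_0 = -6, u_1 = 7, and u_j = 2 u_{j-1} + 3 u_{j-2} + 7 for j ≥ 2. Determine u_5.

277

u_2 = 2*7 + 3*(-6) + 7 = 3
u_3 = 2*3 + 3*7 + 7 = 34
u_4 = 2*34 + 3*3 + 7 = 84
u_5 = 2*84 + 3*34 + 7 = 277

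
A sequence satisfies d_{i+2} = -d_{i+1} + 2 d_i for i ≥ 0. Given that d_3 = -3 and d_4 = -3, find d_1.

Rearranging, d_{i-2} = (d_i + d_{i-1}) / 2.
d_2 = (-3 + (-3)) / 2 = -6/2 = -3
d_1 = (-3 + (-3)) / 2 = -6/2 = -3

-3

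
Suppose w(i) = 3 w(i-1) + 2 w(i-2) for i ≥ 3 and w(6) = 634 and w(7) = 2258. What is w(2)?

4

Rearranging, w(i-2) = (w(i) - 3 w(i-1)) / 2.
w(5) = (2258 - 3(634)) / 2 = 356/2 = 178
w(4) = (634 - 3(178)) / 2 = 100/2 = 50
w(3) = (178 - 3(50)) / 2 = 28/2 = 14
w(2) = (50 - 3(14)) / 2 = 8/2 = 4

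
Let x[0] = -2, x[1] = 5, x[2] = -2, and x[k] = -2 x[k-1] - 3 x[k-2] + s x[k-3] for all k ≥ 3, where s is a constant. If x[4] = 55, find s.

3

x[3] = -11 - 2s
x[4] = 28 + 9s
So 28 + 9s = 55, giving s = 3.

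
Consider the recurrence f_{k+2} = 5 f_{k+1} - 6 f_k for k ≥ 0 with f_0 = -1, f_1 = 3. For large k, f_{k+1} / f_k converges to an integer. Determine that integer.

3

The characteristic equation is r^2 - 5r + 6 = 0, which factors as (r - 3)(r - 2) = 0.
So the roots are 3 and 2. Since |3| > |2| and the coefficient of 3^k is non-zero, the ratio tends to 3.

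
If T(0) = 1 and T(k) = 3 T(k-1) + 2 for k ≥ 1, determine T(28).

45753584909921

The fixed point is 2/(1 - 3) = -1, so T(k) + 1 = 3(T(k-1) + 1).
Hence T(k) = 2·3^k - 1.
T(28) = 2·3^{28} - 1 = 2·22876792454961 - 1 = 45753584909921.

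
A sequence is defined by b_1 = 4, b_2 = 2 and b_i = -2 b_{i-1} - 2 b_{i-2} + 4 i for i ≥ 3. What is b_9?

44

b_3 = -2(2) - 2(4) + 12 = 0
b_4 = -2(0) - 2(2) + 16 = 12
b_5 = -2(12) - 2(0) + 20 = -4
b_6 = -2(-4) - 2(12) + 24 = 8
b_7 = -2(8) - 2(-4) + 28 = 20
b_8 = -2(20) - 2(8) + 32 = -24
b_9 = -2(-24) - 2(20) + 36 = 44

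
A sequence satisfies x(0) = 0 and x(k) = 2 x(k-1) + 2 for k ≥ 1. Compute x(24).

The fixed point is 2/(1 - 2) = -2, so x(k) + 2 = 2(x(k-1) + 2).
Hence x(k) = 2·2^k - 2.
x(24) = 2·2^{24} - 2 = 2·16777216 - 2 = 33554430.

33554430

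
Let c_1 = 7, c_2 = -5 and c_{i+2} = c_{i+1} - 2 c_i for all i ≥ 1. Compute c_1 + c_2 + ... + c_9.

-149

c_3 = (-5) - 2(7) = -19
c_4 = (-19) - 2(-5) = -9
c_5 = (-9) - 2(-19) = 29
c_6 = 29 - 2(-9) = 47
c_7 = 47 - 2(29) = -11
c_8 = (-11) - 2(47) = -105
c_9 = (-105) - 2(-11) = -83
Sum = 7 + (-5) + (-19) + (-9) + 29 + 47 + (-11) + (-105) + (-83) = -149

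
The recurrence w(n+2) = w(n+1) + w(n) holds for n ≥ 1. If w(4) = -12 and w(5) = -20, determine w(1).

Rearranging, w(n-2) = w(n) - w(n-1).
w(3) = -20 - (-12) = -8
w(2) = -12 - (-8) = -4
w(1) = -8 - (-4) = -4

-4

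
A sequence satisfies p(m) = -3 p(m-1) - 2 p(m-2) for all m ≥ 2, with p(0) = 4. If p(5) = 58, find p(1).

Let p(1) = z.
p(2) = -8 - 3z
p(3) = 24 + 7z
p(4) = -56 - 15z
p(5) = 120 + 31z
So 120 + 31z = 58, giving z = -2.

-2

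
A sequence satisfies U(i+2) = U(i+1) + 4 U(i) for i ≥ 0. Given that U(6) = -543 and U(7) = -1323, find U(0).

-3

Rearranging, U(i-2) = (U(i) - U(i-1)) / 4.
U(5) = (-1323 - (-543)) / 4 = -780/4 = -195
U(4) = (-543 - (-195)) / 4 = -348/4 = -87
U(3) = (-195 - (-87)) / 4 = -108/4 = -27
U(2) = (-87 - (-27)) / 4 = -60/4 = -15
U(1) = (-27 - (-15)) / 4 = -12/4 = -3
U(0) = (-15 - (-3)) / 4 = -12/4 = -3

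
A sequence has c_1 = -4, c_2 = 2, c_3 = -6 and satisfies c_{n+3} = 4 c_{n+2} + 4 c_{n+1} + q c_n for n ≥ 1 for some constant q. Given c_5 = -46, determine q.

-3

c_4 = -16 - 4q
c_5 = -88 - 14q
So -88 - 14q = -46, giving q = -3.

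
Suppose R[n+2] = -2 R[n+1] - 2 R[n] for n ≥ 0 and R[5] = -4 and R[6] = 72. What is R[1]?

Rearranging, R[n-2] = (R[n] + 2 R[n-1]) / -2.
R[4] = (72 + 2(-4)) / -2 = 64/-2 = -32
R[3] = (-4 + 2(-32)) / -2 = -68/-2 = 34
R[2] = (-32 + 2(34)) / -2 = 36/-2 = -18
R[1] = (34 + 2(-18)) / -2 = -2/-2 = 1

1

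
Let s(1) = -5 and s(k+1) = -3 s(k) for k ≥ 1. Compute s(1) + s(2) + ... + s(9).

s(2) = -3(-5) = 15
s(3) = -3(15) = -45
s(4) = -3(-45) = 135
s(5) = -3(135) = -405
s(6) = -3(-405) = 1215
s(7) = -3(1215) = -3645
s(8) = -3(-3645) = 10935
s(9) = -3(10935) = -32805
Sum = (-5) + 15 + (-45) + 135 + (-405) + 1215 + (-3645) + 10935 + (-32805) = -24605

-24605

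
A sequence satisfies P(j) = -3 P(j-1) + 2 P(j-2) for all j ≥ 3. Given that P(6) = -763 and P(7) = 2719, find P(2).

Rearranging, P(j-2) = (P(j) + 3 P(j-1)) / 2.
P(5) = (2719 + 3(-763)) / 2 = 430/2 = 215
P(4) = (-763 + 3(215)) / 2 = -118/2 = -59
P(3) = (215 + 3(-59)) / 2 = 38/2 = 19
P(2) = (-59 + 3(19)) / 2 = -2/2 = -1

-1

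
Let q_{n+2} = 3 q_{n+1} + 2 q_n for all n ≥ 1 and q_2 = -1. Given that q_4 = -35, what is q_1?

-4

Let q_1 = w.
q_3 = -3 + 2w
q_4 = -11 + 6w
So -11 + 6w = -35, giving w = -4.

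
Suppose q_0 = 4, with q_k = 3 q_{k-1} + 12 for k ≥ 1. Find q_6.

q_1 = 3(4) + 12 = 24
q_2 = 3(24) + 12 = 84
q_3 = 3(84) + 12 = 264
q_4 = 3(264) + 12 = 804
q_5 = 3(804) + 12 = 2424
q_6 = 3(2424) + 12 = 7284

7284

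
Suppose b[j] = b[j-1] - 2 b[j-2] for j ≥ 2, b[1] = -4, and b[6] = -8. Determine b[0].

6

Let b[0] = z.
b[2] = -4 - 2z
b[3] = 4 - 2z
b[4] = 12 + 2z
b[5] = 4 + 6z
b[6] = -20 + 2z
So -20 + 2z = -8, giving z = 6.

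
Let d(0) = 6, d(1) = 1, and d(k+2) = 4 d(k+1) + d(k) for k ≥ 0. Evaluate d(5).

d(2) = 4(1) + 6 = 10
d(3) = 4(10) + 1 = 41
d(4) = 4(41) + 10 = 174
d(5) = 4(174) + 41 = 737

737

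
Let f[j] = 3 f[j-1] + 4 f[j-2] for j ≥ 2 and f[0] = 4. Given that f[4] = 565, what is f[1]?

7

Let f[1] = z.
f[2] = 16 + 3z
f[3] = 48 + 13z
f[4] = 208 + 51z
So 208 + 51z = 565, giving z = 7.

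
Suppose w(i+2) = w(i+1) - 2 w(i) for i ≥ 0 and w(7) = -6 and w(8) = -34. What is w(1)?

Rearranging, w(i-2) = (w(i) - w(i-1)) / -2.
w(6) = (-34 - (-6)) / -2 = -28/-2 = 14
w(5) = (-6 - 14) / -2 = -20/-2 = 10
w(4) = (14 - 10) / -2 = 4/-2 = -2
w(3) = (10 - (-2)) / -2 = 12/-2 = -6
w(2) = (-2 - (-6)) / -2 = 4/-2 = -2
w(1) = (-6 - (-2)) / -2 = -4/-2 = 2

2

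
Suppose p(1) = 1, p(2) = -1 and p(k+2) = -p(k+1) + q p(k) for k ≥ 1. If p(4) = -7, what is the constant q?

3

p(3) = 1 + q
p(4) = -1 - 2q
So -1 - 2q = -7, giving q = 3.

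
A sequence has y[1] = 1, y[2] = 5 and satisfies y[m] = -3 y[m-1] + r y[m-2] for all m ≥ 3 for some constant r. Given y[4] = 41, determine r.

-2

y[3] = -15 + r
y[4] = 45 + 2r
So 45 + 2r = 41, giving r = -2.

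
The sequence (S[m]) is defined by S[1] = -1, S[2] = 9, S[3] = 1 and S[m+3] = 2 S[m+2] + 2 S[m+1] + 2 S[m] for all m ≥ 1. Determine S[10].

11136

S[4] = 2·1 + 2·9 + 2·(-1) = 18
S[5] = 2·18 + 2·1 + 2·9 = 56
S[6] = 2·56 + 2·18 + 2·1 = 150
S[7] = 2·150 + 2·56 + 2·18 = 448
S[8] = 2·448 + 2·150 + 2·56 = 1308
S[9] = 2·1308 + 2·448 + 2·150 = 3812
S[10] = 2·3812 + 2·1308 + 2·448 = 11136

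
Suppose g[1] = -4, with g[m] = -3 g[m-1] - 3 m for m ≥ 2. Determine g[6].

648

g[2] = -3·(-4) - 6 = 6
g[3] = -3·6 - 9 = -27
g[4] = -3·(-27) - 12 = 69
g[5] = -3·69 - 15 = -222
g[6] = -3·(-222) - 18 = 648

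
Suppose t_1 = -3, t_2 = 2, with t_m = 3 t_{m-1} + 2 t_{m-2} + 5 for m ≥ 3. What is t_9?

t_3 = 3*2 + 2*(-3) + 5 = 5
t_4 = 3*5 + 2*2 + 5 = 24
t_5 = 3*24 + 2*5 + 5 = 87
t_6 = 3*87 + 2*24 + 5 = 314
t_7 = 3*314 + 2*87 + 5 = 1121
t_8 = 3*1121 + 2*314 + 5 = 3996
t_9 = 3*3996 + 2*1121 + 5 = 14235

14235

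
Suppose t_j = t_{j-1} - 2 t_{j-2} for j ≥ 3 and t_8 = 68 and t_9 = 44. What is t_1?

Rearranging, t_{j-2} = (t_j - t_{j-1}) / -2.
t_7 = (44 - 68) / -2 = -24/-2 = 12
t_6 = (68 - 12) / -2 = 56/-2 = -28
t_5 = (12 - (-28)) / -2 = 40/-2 = -20
t_4 = (-28 - (-20)) / -2 = -8/-2 = 4
t_3 = (-20 - 4) / -2 = -24/-2 = 12
t_2 = (4 - 12) / -2 = -8/-2 = 4
t_1 = (12 - 4) / -2 = 8/-2 = -4

-4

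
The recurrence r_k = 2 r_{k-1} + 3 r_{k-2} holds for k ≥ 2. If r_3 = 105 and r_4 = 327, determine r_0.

7

Rearranging, r_{k-2} = (r_k - 2 r_{k-1}) / 3.
r_2 = (327 - 2·105) / 3 = 117/3 = 39
r_1 = (105 - 2·39) / 3 = 27/3 = 9
r_0 = (39 - 2·9) / 3 = 21/3 = 7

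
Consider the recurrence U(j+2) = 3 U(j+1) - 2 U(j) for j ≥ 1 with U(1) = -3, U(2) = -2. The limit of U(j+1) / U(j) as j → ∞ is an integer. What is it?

The characteristic equation is r^2 - 3r + 2 = 0, which factors as (r - 2)(r - 1) = 0.
So the roots are 2 and 1. Since |2| > |1| and the coefficient of 2^j is non-zero, the ratio tends to 2.

2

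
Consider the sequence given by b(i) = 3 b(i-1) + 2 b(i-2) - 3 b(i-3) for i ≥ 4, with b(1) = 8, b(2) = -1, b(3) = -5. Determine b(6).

-457

b(4) = 3*(-5) + 2*(-1) - 3*8 = -41
b(5) = 3*(-41) + 2*(-5) - 3*(-1) = -130
b(6) = 3*(-130) + 2*(-41) - 3*(-5) = -457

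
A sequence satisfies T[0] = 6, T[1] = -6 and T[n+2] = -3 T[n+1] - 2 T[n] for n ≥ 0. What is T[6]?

6

T[2] = -3·(-6) - 2·6 = 6
T[3] = -3·6 - 2·(-6) = -6
T[4] = -3·(-6) - 2·6 = 6
T[5] = -3·6 - 2·(-6) = -6
T[6] = -3·(-6) - 2·6 = 6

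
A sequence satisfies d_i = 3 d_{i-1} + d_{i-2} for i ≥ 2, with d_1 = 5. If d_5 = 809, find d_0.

Let d_0 = z.
d_2 = 15 + z
d_3 = 50 + 3z
d_4 = 165 + 10z
d_5 = 545 + 33z
So 545 + 33z = 809, giving z = 8.

8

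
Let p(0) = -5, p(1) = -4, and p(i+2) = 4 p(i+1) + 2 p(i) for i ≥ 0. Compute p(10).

p(2) = 4(-4) + 2(-5) = -26
p(3) = 4(-26) + 2(-4) = -112
p(4) = 4(-112) + 2(-26) = -500
p(5) = 4(-500) + 2(-112) = -2224
p(6) = 4(-2224) + 2(-500) = -9896
p(7) = 4(-9896) + 2(-2224) = -44032
p(8) = 4(-44032) + 2(-9896) = -195920
p(9) = 4(-195920) + 2(-44032) = -871744
p(10) = 4(-871744) + 2(-195920) = -3878816

-3878816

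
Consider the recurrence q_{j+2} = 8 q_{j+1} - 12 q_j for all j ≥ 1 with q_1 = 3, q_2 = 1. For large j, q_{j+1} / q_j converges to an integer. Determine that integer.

The characteristic equation is r^2 - 8r + 12 = 0, which factors as (r - 6)(r - 2) = 0.
So the roots are 6 and 2. Since |6| > |2| and the coefficient of 6^j is non-zero, the ratio tends to 6.

6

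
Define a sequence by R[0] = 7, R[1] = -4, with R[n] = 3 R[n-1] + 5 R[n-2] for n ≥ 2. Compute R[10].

R[2] = 3(-4) + 5(7) = 23
R[3] = 3(23) + 5(-4) = 49
R[4] = 3(49) + 5(23) = 262
R[5] = 3(262) + 5(49) = 1031
R[6] = 3(1031) + 5(262) = 4403
R[7] = 3(4403) + 5(1031) = 18364
R[8] = 3(18364) + 5(4403) = 77107
R[9] = 3(77107) + 5(18364) = 323141
R[10] = 3(323141) + 5(77107) = 1354958

1354958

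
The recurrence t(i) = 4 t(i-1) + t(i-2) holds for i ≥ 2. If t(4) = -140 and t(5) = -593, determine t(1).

Rearranging, t(i-2) = t(i) - 4 t(i-1).
t(3) = -593 - 4*(-140) = -33
t(2) = -140 - 4*(-33) = -8
t(1) = -33 - 4*(-8) = -1

-1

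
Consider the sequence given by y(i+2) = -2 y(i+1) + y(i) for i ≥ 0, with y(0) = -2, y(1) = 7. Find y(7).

y(2) = -2(7) + (-2) = -16
y(3) = -2(-16) + 7 = 39
y(4) = -2(39) + (-16) = -94
y(5) = -2(-94) + 39 = 227
y(6) = -2(227) + (-94) = -548
y(7) = -2(-548) + 227 = 1323

1323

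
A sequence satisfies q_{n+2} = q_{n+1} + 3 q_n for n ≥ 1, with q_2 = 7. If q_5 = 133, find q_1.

Let q_1 = z.
q_3 = 7 + 3z
q_4 = 28 + 3z
q_5 = 49 + 12z
So 49 + 12z = 133, giving z = 7.

7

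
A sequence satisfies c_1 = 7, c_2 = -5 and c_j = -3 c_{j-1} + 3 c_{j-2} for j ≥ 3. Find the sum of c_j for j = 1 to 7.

c_3 = -3·(-5) + 3·7 = 36
c_4 = -3·36 + 3·(-5) = -123
c_5 = -3·(-123) + 3·36 = 477
c_6 = -3·477 + 3·(-123) = -1800
c_7 = -3·(-1800) + 3·477 = 6831
Sum = 7 + (-5) + 36 + (-123) + 477 + (-1800) + 6831 = 5423

5423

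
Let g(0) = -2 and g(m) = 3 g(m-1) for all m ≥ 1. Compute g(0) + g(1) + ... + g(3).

g(1) = 3*(-2) = -6
g(2) = 3*(-6) = -18
g(3) = 3*(-18) = -54
Sum = (-2) + (-6) + (-18) + (-54) = -80

-80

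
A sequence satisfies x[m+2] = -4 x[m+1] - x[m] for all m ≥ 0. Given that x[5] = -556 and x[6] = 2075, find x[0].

5

Rearranging, x[m-2] = -(x[m] + 4 x[m-1]).
x[4] = -(2075 + 4(-556)) = 149
x[3] = -(-556 + 4(149)) = -40
x[2] = -(149 + 4(-40)) = 11
x[1] = -(-40 + 4(11)) = -4
x[0] = -(11 + 4(-4)) = 5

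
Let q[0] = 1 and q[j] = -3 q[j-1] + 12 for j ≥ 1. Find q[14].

The fixed point is 12/(1 + 3) = 3, so q[j] - 3 = -3(q[j-1] - 3).
Hence q[j] = -2·(-3)^j + 3.
q[14] = -2·(-3)^{14} + 3 = -2·4782969 + 3 = -9565935.

-9565935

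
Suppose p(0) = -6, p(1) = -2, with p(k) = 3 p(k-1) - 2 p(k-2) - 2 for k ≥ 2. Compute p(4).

32

p(2) = 3·(-2) - 2·(-6) - 2 = 4
p(3) = 3·4 - 2·(-2) - 2 = 14
p(4) = 3·14 - 2·4 - 2 = 32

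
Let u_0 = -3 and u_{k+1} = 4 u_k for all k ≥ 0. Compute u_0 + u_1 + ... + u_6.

-16383

u_1 = 4·(-3) = -12
u_2 = 4·(-12) = -48
u_3 = 4·(-48) = -192
u_4 = 4·(-192) = -768
u_5 = 4·(-768) = -3072
u_6 = 4·(-3072) = -12288
Sum = (-3) + (-12) + (-48) + (-192) + (-768) + (-3072) + (-12288) = -16383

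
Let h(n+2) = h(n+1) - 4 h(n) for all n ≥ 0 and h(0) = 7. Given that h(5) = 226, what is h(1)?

Let h(1) = w.
h(2) = -28 + w
h(3) = -28 - 3w
h(4) = 84 - 7w
h(5) = 196 + 5w
So 196 + 5w = 226, giving w = 6.

6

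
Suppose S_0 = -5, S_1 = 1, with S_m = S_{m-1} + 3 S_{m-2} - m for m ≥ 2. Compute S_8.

S_2 = 1 + 3(-5) - 2 = -16
S_3 = (-16) + 3(1) - 3 = -16
S_4 = (-16) + 3(-16) - 4 = -68
S_5 = (-68) + 3(-16) - 5 = -121
S_6 = (-121) + 3(-68) - 6 = -331
S_7 = (-331) + 3(-121) - 7 = -701
S_8 = (-701) + 3(-331) - 8 = -1702

-1702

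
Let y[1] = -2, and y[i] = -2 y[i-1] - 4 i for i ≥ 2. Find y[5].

-4

y[2] = -2(-2) - 8 = -4
y[3] = -2(-4) - 12 = -4
y[4] = -2(-4) - 16 = -8
y[5] = -2(-8) - 20 = -4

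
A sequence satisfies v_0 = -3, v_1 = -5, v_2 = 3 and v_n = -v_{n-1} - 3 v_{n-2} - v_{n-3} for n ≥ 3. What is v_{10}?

579

v_3 = -3 - 3·(-5) - (-3) = 15
v_4 = -15 - 3·3 - (-5) = -19
v_5 = -(-19) - 3·15 - 3 = -29
v_6 = -(-29) - 3·(-19) - 15 = 71
v_7 = -71 - 3·(-29) - (-19) = 35
v_8 = -35 - 3·71 - (-29) = -219
v_9 = -(-219) - 3·35 - 71 = 43
v_{10} = -43 - 3·(-219) - 35 = 579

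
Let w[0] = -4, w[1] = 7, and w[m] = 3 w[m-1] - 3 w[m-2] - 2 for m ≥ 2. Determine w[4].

115

w[2] = 3*7 - 3*(-4) - 2 = 31
w[3] = 3*31 - 3*7 - 2 = 70
w[4] = 3*70 - 3*31 - 2 = 115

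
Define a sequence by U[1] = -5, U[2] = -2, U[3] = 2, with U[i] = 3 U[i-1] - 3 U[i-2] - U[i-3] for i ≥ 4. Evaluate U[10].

U[4] = 3(2) - 3(-2) - (-5) = 17
U[5] = 3(17) - 3(2) - (-2) = 47
U[6] = 3(47) - 3(17) - 2 = 88
U[7] = 3(88) - 3(47) - 17 = 106
U[8] = 3(106) - 3(88) - 47 = 7
U[9] = 3(7) - 3(106) - 88 = -385
U[10] = 3(-385) - 3(7) - 106 = -1282

-1282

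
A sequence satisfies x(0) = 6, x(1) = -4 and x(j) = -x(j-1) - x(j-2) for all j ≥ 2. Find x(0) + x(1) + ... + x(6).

6

x(2) = -(-4) - 6 = -2
x(3) = -(-2) - (-4) = 6
x(4) = -6 - (-2) = -4
x(5) = -(-4) - 6 = -2
x(6) = -(-2) - (-4) = 6
Sum = 6 + (-4) + (-2) + 6 + (-4) + (-2) + 6 = 6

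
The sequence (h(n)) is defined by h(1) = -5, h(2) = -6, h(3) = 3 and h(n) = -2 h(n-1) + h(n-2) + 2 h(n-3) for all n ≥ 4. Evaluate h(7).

h(4) = -2*3 + (-6) + 2*(-5) = -22
h(5) = -2*(-22) + 3 + 2*(-6) = 35
h(6) = -2*35 + (-22) + 2*3 = -86
h(7) = -2*(-86) + 35 + 2*(-22) = 163

163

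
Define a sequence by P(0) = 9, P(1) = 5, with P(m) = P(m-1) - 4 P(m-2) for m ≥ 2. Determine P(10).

7681

P(2) = 5 - 4(9) = -31
P(3) = (-31) - 4(5) = -51
P(4) = (-51) - 4(-31) = 73
P(5) = 73 - 4(-51) = 277
P(6) = 277 - 4(73) = -15
P(7) = (-15) - 4(277) = -1123
P(8) = (-1123) - 4(-15) = -1063
P(9) = (-1063) - 4(-1123) = 3429
P(10) = 3429 - 4(-1063) = 7681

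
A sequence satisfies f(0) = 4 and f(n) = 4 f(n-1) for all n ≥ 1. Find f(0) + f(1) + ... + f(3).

340

f(1) = 4*4 = 16
f(2) = 4*16 = 64
f(3) = 4*64 = 256
Sum = 4 + 16 + 64 + 256 = 340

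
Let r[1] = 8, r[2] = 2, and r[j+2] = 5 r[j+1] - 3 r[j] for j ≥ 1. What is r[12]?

-9287086

r[3] = 5(2) - 3(8) = -14
r[4] = 5(-14) - 3(2) = -76
r[5] = 5(-76) - 3(-14) = -338
r[6] = 5(-338) - 3(-76) = -1462
r[7] = 5(-1462) - 3(-338) = -6296
r[8] = 5(-6296) - 3(-1462) = -27094
r[9] = 5(-27094) - 3(-6296) = -116582
r[10] = 5(-116582) - 3(-27094) = -501628
r[11] = 5(-501628) - 3(-116582) = -2158394
r[12] = 5(-2158394) - 3(-501628) = -9287086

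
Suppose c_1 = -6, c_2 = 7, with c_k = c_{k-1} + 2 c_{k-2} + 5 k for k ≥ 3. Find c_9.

1759

c_3 = 7 + 2*(-6) + 15 = 10
c_4 = 10 + 2*7 + 20 = 44
c_5 = 44 + 2*10 + 25 = 89
c_6 = 89 + 2*44 + 30 = 207
c_7 = 207 + 2*89 + 35 = 420
c_8 = 420 + 2*207 + 40 = 874
c_9 = 874 + 2*420 + 45 = 1759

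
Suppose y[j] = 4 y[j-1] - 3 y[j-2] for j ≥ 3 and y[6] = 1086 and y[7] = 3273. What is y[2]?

6

Rearranging, y[j-2] = (y[j] - 4 y[j-1]) / -3.
y[5] = (3273 - 4(1086)) / -3 = -1071/-3 = 357
y[4] = (1086 - 4(357)) / -3 = -342/-3 = 114
y[3] = (357 - 4(114)) / -3 = -99/-3 = 33
y[2] = (114 - 4(33)) / -3 = -18/-3 = 6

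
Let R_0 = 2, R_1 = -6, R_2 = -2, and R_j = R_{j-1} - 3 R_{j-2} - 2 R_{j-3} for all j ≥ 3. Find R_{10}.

718

R_3 = (-2) - 3*(-6) - 2*2 = 12
R_4 = 12 - 3*(-2) - 2*(-6) = 30
R_5 = 30 - 3*12 - 2*(-2) = -2
R_6 = (-2) - 3*30 - 2*12 = -116
R_7 = (-116) - 3*(-2) - 2*30 = -170
R_8 = (-170) - 3*(-116) - 2*(-2) = 182
R_9 = 182 - 3*(-170) - 2*(-116) = 924
R_{10} = 924 - 3*182 - 2*(-170) = 718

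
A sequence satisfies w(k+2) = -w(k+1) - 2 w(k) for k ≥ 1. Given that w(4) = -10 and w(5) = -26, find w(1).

Rearranging, w(k-2) = (w(k) + w(k-1)) / -2.
w(3) = (-26 + (-10)) / -2 = -36/-2 = 18
w(2) = (-10 + 18) / -2 = 8/-2 = -4
w(1) = (18 + (-4)) / -2 = 14/-2 = -7

-7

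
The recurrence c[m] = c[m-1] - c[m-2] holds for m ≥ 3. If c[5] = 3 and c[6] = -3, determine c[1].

Rearranging, c[m-2] = -(c[m] - c[m-1]).
c[4] = -(-3 - 3) = 6
c[3] = -(3 - 6) = 3
c[2] = -(6 - 3) = -3
c[1] = -(3 - (-3)) = -6

-6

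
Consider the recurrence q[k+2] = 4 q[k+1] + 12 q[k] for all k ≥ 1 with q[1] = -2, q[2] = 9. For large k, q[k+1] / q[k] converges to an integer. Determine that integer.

The characteristic equation is r^2 - 4r - 12 = 0, which factors as (r - 6)(r + 2) = 0.
So the roots are 6 and -2. Since |6| > |-2| and the coefficient of 6^k is non-zero, the ratio tends to 6.

6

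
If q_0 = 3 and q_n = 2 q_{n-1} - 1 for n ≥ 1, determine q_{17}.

The fixed point is -1/(1 - 2) = 1, so q_n - 1 = 2(q_{n-1} - 1).
Hence q_n = 2·2^n + 1.
q_{17} = 2·2^{17} + 1 = 2·131072 + 1 = 262145.

262145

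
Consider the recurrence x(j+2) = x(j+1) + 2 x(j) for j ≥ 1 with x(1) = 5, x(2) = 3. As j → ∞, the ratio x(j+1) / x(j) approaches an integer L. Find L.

The characteristic equation is r^2 - r - 2 = 0, which factors as (r - 2)(r + 1) = 0.
So the roots are 2 and -1. Since |2| > |-1| and the coefficient of 2^j is non-zero, the ratio tends to 2.

2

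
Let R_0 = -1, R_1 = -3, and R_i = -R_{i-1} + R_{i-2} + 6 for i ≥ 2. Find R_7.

-55

R_2 = -(-3) + (-1) + 6 = 8
R_3 = -8 + (-3) + 6 = -5
R_4 = -(-5) + 8 + 6 = 19
R_5 = -19 + (-5) + 6 = -18
R_6 = -(-18) + 19 + 6 = 43
R_7 = -43 + (-18) + 6 = -55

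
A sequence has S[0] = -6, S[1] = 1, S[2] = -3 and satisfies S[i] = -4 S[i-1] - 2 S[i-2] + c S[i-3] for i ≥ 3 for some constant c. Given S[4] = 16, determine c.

S[3] = 10 - 6c
S[4] = -34 + 25c
So -34 + 25c = 16, giving c = 2.

2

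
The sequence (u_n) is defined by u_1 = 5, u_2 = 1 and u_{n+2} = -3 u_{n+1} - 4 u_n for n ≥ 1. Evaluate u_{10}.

-1775

u_3 = -3(1) - 4(5) = -23
u_4 = -3(-23) - 4(1) = 65
u_5 = -3(65) - 4(-23) = -103
u_6 = -3(-103) - 4(65) = 49
u_7 = -3(49) - 4(-103) = 265
u_8 = -3(265) - 4(49) = -991
u_9 = -3(-991) - 4(265) = 1913
u_{10} = -3(1913) - 4(-991) = -1775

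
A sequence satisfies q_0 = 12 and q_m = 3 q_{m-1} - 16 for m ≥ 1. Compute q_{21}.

The fixed point is -16/(1 - 3) = 8, so q_m - 8 = 3(q_{m-1} - 8).
Hence q_m = 4·3^m + 8.
q_{21} = 4·3^{21} + 8 = 4·10460353203 + 8 = 41841412820.

41841412820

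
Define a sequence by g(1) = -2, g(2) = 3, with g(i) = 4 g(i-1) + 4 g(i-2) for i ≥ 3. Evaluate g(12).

7896064

g(3) = 4·3 + 4·(-2) = 4
g(4) = 4·4 + 4·3 = 28
g(5) = 4·28 + 4·4 = 128
g(6) = 4·128 + 4·28 = 624
g(7) = 4·624 + 4·128 = 3008
g(8) = 4·3008 + 4·624 = 14528
g(9) = 4·14528 + 4·3008 = 70144
g(10) = 4·70144 + 4·14528 = 338688
g(11) = 4·338688 + 4·70144 = 1635328
g(12) = 4·1635328 + 4·338688 = 7896064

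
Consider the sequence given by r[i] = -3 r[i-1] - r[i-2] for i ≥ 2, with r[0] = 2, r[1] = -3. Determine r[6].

r[2] = -3*(-3) - 2 = 7
r[3] = -3*7 - (-3) = -18
r[4] = -3*(-18) - 7 = 47
r[5] = -3*47 - (-18) = -123
r[6] = -3*(-123) - 47 = 322

322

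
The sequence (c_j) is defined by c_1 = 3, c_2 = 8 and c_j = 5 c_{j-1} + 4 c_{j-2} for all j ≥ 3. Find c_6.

9508

c_3 = 5·8 + 4·3 = 52
c_4 = 5·52 + 4·8 = 292
c_5 = 5·292 + 4·52 = 1668
c_6 = 5·1668 + 4·292 = 9508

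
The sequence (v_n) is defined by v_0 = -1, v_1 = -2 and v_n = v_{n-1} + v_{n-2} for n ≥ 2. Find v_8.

-55

v_2 = (-2) + (-1) = -3
v_3 = (-3) + (-2) = -5
v_4 = (-5) + (-3) = -8
v_5 = (-8) + (-5) = -13
v_6 = (-13) + (-8) = -21
v_7 = (-21) + (-13) = -34
v_8 = (-34) + (-21) = -55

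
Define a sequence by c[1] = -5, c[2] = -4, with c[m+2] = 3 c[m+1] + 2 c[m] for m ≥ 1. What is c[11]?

-542218

c[3] = 3·(-4) + 2·(-5) = -22
c[4] = 3·(-22) + 2·(-4) = -74
c[5] = 3·(-74) + 2·(-22) = -266
c[6] = 3·(-266) + 2·(-74) = -946
c[7] = 3·(-946) + 2·(-266) = -3370
c[8] = 3·(-3370) + 2·(-946) = -12002
c[9] = 3·(-12002) + 2·(-3370) = -42746
c[10] = 3·(-42746) + 2·(-12002) = -152242
c[11] = 3·(-152242) + 2·(-42746) = -542218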